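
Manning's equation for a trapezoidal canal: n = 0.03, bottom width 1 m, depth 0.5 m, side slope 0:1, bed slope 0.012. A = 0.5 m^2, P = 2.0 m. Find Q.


R = A/P = 0.5/2.0 = 0.250000
Q = (1/0.03) * 0.5 * 0.250000^(2/3) * 0.012^0.5

0.7245 m^3/s


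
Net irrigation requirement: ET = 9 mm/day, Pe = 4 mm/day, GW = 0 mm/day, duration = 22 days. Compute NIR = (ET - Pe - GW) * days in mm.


Daily deficit = ET - Pe - GW = 9 - 4 - 0 = 5 mm/day
NIR = 5 * 22 = 110 mm

110.0000 mm


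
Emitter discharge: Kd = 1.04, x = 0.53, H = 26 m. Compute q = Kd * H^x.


q = Kd * H^x = 1.04 * 26^0.53 = 1.04 * 5.622583

5.8475 L/h


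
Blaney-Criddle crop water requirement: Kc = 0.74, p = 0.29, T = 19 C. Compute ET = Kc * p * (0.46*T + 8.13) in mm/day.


ET = Kc * p * (0.46*T + 8.13)
ET = 0.74 * 0.29 * (0.46*19 + 8.13)
ET = 0.74 * 0.29 * 16.8700

3.6203 mm/day


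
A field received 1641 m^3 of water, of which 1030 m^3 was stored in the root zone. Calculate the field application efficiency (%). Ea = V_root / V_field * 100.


Ea = V_root / V_field * 100 = 1030 / 1641 * 100 = 62.7666%

62.7666 %


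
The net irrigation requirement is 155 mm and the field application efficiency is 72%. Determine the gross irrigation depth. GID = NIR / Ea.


Ea = 72% = 0.72
GID = NIR / Ea = 155 / 0.72 = 215.2778 mm

215.2778 mm


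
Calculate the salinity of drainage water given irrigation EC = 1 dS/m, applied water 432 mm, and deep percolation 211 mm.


EC_dw = EC_iw * D_iw / D_dw
EC_dw = 1 * 432 / 211
EC_dw = 432 / 211

2.0474 dS/m


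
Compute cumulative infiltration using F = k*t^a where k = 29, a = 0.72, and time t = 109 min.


F = k * t^a = 29 * 109^0.72
F = 29 * 29.305361

849.8555 mm


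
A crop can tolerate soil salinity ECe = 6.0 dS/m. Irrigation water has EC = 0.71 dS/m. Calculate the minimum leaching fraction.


LR = ECiw / (5*ECe - ECiw)
LR = 0.71 / (5*6.0 - 0.71)
LR = 0.71 / 29.2900

0.0242


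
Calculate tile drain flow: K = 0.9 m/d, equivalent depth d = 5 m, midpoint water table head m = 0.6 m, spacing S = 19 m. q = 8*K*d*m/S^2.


q = 8*K*d*m/S^2
q = 8*0.9*5*0.6/19^2
q = 21.6000 / 361

0.0598 m/d


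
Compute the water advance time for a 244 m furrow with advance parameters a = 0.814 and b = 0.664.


t = (L/a)^(1/b)
t = (244/0.814)^(1/0.664)
t = 299.754300^(1/0.664)

5371.1639 min


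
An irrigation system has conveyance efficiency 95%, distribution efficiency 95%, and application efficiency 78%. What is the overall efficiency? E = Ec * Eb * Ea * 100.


Ec = 0.95, Eb = 0.95, Ea = 0.78
E = 0.95 * 0.95 * 0.78 * 100 = 70.3950%

70.3950 %


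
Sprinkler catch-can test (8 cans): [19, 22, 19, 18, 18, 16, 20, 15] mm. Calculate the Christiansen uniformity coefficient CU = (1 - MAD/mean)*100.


mean = 18.375000 mm
MAD = 1.625000 mm
CU = (1 - 1.625000/18.375000)*100

91.1565 %


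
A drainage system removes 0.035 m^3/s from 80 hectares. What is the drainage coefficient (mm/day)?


DC = Q * 86400 / (A * 10000) * 1000
DC = 0.035 * 86400 / (80 * 10000) * 1000
DC = 3024000.0000 / 800000

3.7800 mm/day


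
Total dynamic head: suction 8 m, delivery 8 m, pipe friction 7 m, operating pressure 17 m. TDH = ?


TDH = Hs + Hd + hf + Hp = 8 + 8 + 7 + 17 = 40

40 m


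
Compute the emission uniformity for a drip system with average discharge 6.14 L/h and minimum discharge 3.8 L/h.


EU = (q_min/q_avg)*100 = (3.8/6.14)*100 = 61.8893%

61.8893 %


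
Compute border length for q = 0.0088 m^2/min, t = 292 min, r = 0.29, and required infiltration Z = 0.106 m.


L = q*t/((1+r)*Z)
L = 0.0088*292/((1+0.29)*0.106)
L = 2.5696/0.13674

18.7919 m


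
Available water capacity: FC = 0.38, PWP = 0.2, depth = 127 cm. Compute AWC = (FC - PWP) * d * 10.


AWC = (FC - PWP) * d * 10
AWC = (0.38 - 0.2) * 127 * 10
AWC = 0.1800 * 127 * 10

228.6000 mm


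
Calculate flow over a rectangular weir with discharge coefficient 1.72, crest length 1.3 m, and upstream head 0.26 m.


Q = C * L * H^(3/2) = 1.72 * 1.3 * 0.26^1.5 = 1.72 * 1.3 * 0.132575

0.2964 m^3/s


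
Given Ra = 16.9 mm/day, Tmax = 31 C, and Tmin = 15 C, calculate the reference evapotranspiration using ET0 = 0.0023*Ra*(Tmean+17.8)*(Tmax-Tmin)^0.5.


Tmean = (Tmax + Tmin)/2 = (31 + 15)/2 = 23.0
ET0 = 0.0023 * 16.9 * (23.0 + 17.8) * sqrt(31 - 15)
ET0 = 0.0023 * 16.9 * 40.8 * 4.000000

6.3436 mm/day


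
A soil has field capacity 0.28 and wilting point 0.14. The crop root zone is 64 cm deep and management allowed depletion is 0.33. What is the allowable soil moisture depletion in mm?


SMD = (FC - PWP) * d * MAD * 10
SMD = (0.28 - 0.14) * 64 * 0.33 * 10
SMD = 0.1400 * 64 * 0.33 * 10

29.5680 mm


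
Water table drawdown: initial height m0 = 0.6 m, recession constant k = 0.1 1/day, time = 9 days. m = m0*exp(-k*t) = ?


m = m0 * exp(-k*t)
m = 0.6 * exp(-0.1 * 9)
m = 0.6 * exp(-0.9000)

0.2439 m


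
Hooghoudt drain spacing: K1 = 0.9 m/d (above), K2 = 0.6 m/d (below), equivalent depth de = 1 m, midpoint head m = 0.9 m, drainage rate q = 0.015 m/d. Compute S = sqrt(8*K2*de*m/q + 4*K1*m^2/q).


S^2 = 8*K2*de*m/q + 4*K1*m^2/q
S^2 = 8*0.6*1*0.9/0.015 + 4*0.9*0.9^2/0.015
S = sqrt(482.4000)

21.9636 m


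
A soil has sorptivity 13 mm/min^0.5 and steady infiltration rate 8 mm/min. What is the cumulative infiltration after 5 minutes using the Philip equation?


F = S*sqrt(t) + A*t
F = 13*sqrt(5) + 8*5
F = 13*2.236068 + 40

69.0689 mm


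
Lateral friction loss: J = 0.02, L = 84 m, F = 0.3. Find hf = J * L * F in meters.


hf = J * L * F = 0.02 * 84 * 0.3 = 0.5040 m

0.5040 m


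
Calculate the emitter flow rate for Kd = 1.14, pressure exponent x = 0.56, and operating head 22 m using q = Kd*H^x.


q = Kd * H^x = 1.14 * 22^0.56 = 1.14 * 5.646206

6.4367 L/h


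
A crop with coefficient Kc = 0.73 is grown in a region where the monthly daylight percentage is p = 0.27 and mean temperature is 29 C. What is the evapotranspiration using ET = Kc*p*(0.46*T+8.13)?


ET = Kc * p * (0.46*T + 8.13)
ET = 0.73 * 0.27 * (0.46*29 + 8.13)
ET = 0.73 * 0.27 * 21.4700

4.2317 mm/day


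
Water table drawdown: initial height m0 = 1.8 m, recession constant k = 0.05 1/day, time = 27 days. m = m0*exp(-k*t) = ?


m = m0 * exp(-k*t)
m = 1.8 * exp(-0.05 * 27)
m = 1.8 * exp(-1.3500)

0.4666 m


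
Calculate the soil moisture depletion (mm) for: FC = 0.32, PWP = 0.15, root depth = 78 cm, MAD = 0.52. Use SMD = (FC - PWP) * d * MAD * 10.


SMD = (FC - PWP) * d * MAD * 10
SMD = (0.32 - 0.15) * 78 * 0.52 * 10
SMD = 0.1700 * 78 * 0.52 * 10

68.9520 mm


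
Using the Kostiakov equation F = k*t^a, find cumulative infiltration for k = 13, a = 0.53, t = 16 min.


F = k * t^a = 13 * 16^0.53
F = 13 * 4.346939

56.5102 mm


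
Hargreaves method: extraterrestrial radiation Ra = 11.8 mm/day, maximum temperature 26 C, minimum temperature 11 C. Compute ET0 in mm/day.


Tmean = (Tmax + Tmin)/2 = (26 + 11)/2 = 18.5
ET0 = 0.0023 * 11.8 * (18.5 + 17.8) * sqrt(26 - 11)
ET0 = 0.0023 * 11.8 * 36.3 * 3.872983

3.8156 mm/day


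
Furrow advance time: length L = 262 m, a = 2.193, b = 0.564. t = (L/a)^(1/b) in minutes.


t = (L/a)^(1/b)
t = (262/2.193)^(1/0.564)
t = 119.471044^(1/0.564)

4820.4748 min


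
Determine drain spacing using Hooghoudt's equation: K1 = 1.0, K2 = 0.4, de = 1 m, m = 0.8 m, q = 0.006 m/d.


S^2 = 8*K2*de*m/q + 4*K1*m^2/q
S^2 = 8*0.4*1*0.8/0.006 + 4*1.0*0.8^2/0.006
S = sqrt(853.3333)

29.2119 m


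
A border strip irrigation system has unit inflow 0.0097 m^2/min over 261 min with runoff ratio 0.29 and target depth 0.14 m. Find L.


L = q*t/((1+r)*Z)
L = 0.0097*261/((1+0.29)*0.14)
L = 2.5317/0.1806

14.0183 m


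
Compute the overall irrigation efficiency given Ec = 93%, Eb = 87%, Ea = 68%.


Ec = 0.93, Eb = 0.87, Ea = 0.68
E = 0.93 * 0.87 * 0.68 * 100 = 55.0188%

55.0188 %


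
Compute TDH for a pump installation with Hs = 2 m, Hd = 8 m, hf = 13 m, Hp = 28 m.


TDH = Hs + Hd + hf + Hp = 2 + 8 + 13 + 28 = 51

51 m


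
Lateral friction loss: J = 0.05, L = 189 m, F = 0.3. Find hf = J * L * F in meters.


hf = J * L * F = 0.05 * 189 * 0.3 = 2.8350 m

2.8350 m


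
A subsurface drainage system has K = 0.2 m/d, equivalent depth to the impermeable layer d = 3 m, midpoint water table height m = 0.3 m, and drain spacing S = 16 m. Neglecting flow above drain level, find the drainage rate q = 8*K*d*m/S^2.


q = 8*K*d*m/S^2
q = 8*0.2*3*0.3/16^2
q = 1.4400 / 256

0.0056 m/d


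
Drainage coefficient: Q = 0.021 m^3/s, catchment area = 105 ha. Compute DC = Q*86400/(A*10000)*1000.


DC = Q * 86400 / (A * 10000) * 1000
DC = 0.021 * 86400 / (105 * 10000) * 1000
DC = 1814400.0000 / 1050000

1.7280 mm/day


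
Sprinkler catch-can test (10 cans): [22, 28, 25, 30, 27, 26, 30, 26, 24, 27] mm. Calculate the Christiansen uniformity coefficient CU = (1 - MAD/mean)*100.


mean = 26.500000 mm
MAD = 1.900000 mm
CU = (1 - 1.900000/26.500000)*100

92.8302 %


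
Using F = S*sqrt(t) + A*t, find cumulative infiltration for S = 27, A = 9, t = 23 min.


F = S*sqrt(t) + A*t
F = 27*sqrt(23) + 9*23
F = 27*4.795832 + 207

336.4875 mm


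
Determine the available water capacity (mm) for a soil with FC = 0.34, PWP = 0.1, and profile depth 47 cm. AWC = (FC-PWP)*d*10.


AWC = (FC - PWP) * d * 10
AWC = (0.34 - 0.1) * 47 * 10
AWC = 0.2400 * 47 * 10

112.8000 mm


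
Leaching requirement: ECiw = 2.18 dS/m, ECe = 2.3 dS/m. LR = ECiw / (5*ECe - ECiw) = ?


LR = ECiw / (5*ECe - ECiw)
LR = 2.18 / (5*2.3 - 2.18)
LR = 2.18 / 9.3200

0.2339


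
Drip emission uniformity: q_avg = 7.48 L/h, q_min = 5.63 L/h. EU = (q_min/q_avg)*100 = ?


EU = (q_min/q_avg)*100 = (5.63/7.48)*100 = 75.2674%

75.2674 %


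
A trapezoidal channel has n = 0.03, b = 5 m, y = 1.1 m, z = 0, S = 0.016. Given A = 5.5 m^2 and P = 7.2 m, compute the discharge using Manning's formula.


R = A/P = 5.5/7.2 = 0.763889
Q = (1/0.03) * 5.5 * 0.763889^(2/3) * 0.016^0.5

19.3786 m^3/s


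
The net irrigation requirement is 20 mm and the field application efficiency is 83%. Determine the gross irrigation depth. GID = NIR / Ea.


Ea = 83% = 0.83
GID = NIR / Ea = 20 / 0.83 = 24.0964 mm

24.0964 mm


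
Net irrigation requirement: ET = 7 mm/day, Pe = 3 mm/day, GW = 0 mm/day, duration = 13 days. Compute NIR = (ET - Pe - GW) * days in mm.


Daily deficit = ET - Pe - GW = 7 - 3 - 0 = 4 mm/day
NIR = 4 * 13 = 52 mm

52.0000 mm


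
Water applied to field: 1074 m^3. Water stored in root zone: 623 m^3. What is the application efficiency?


Ea = V_root / V_field * 100 = 623 / 1074 * 100 = 58.0074%

58.0074 %


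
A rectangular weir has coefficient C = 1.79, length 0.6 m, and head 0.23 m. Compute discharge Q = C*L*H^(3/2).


Q = C * L * H^(3/2) = 1.79 * 0.6 * 0.23^1.5 = 1.79 * 0.6 * 0.110304

0.1185 m^3/s


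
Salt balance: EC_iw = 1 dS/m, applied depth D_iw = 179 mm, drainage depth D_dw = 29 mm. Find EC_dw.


EC_dw = EC_iw * D_iw / D_dw
EC_dw = 1 * 179 / 29
EC_dw = 179 / 29

6.1724 dS/m


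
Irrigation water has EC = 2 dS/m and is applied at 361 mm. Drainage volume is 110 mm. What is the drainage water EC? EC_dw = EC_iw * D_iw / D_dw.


EC_dw = EC_iw * D_iw / D_dw
EC_dw = 2 * 361 / 110
EC_dw = 722 / 110

6.5636 dS/m


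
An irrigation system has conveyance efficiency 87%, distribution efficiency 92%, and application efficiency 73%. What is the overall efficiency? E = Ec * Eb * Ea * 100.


Ec = 0.87, Eb = 0.92, Ea = 0.73
E = 0.87 * 0.92 * 0.73 * 100 = 58.4292%

58.4292 %


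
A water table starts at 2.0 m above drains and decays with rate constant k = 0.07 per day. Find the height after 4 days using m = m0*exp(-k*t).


m = m0 * exp(-k*t)
m = 2.0 * exp(-0.07 * 4)
m = 2.0 * exp(-0.2800)

1.5116 m


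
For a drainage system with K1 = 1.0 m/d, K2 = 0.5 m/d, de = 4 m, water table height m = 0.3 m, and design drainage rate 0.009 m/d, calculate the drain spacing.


S^2 = 8*K2*de*m/q + 4*K1*m^2/q
S^2 = 8*0.5*4*0.3/0.009 + 4*1.0*0.3^2/0.009
S = sqrt(573.3333)

23.9444 m


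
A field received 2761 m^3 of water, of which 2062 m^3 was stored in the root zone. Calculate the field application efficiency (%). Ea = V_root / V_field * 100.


Ea = V_root / V_field * 100 = 2062 / 2761 * 100 = 74.6831%

74.6831 %


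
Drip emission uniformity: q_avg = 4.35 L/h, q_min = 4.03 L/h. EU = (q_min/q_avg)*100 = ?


EU = (q_min/q_avg)*100 = (4.03/4.35)*100 = 92.6437%

92.6437 %


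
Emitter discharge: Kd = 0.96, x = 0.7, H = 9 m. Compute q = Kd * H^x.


q = Kd * H^x = 0.96 * 9^0.7 = 0.96 * 4.655537

4.4693 L/h


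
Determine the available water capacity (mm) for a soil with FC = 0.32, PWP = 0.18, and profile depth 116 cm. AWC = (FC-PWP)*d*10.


AWC = (FC - PWP) * d * 10
AWC = (0.32 - 0.18) * 116 * 10
AWC = 0.1400 * 116 * 10

162.4000 mm


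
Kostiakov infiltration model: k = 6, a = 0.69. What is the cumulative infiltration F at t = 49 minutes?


F = k * t^a = 6 * 49^0.69
F = 6 * 14.663421

87.9805 mm


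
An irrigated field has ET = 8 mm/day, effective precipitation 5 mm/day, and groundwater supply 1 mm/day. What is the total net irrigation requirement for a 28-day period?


Daily deficit = ET - Pe - GW = 8 - 5 - 1 = 2 mm/day
NIR = 2 * 28 = 56 mm

56.0000 mm


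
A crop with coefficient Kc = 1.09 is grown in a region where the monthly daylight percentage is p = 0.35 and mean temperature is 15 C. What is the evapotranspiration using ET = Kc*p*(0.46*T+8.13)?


ET = Kc * p * (0.46*T + 8.13)
ET = 1.09 * 0.35 * (0.46*15 + 8.13)
ET = 1.09 * 0.35 * 15.0300

5.7339 mm/day


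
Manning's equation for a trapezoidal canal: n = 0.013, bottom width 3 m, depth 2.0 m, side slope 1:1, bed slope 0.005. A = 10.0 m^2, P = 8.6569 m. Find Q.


R = A/P = 10.0/8.6569 = 1.155148
Q = (1/0.013) * 10.0 * 1.155148^(2/3) * 0.005^0.5

59.8825 m^3/s


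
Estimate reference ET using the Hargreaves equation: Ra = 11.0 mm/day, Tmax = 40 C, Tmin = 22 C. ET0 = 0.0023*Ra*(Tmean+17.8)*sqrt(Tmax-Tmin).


Tmean = (Tmax + Tmin)/2 = (40 + 22)/2 = 31.0
ET0 = 0.0023 * 11.0 * (31.0 + 17.8) * sqrt(40 - 22)
ET0 = 0.0023 * 11.0 * 48.8 * 4.242641

5.2381 mm/day


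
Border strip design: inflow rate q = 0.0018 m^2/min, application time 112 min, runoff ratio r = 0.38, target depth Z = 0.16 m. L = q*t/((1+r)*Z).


L = q*t/((1+r)*Z)
L = 0.0018*112/((1+0.38)*0.16)
L = 0.2016/0.2208

0.9130 m


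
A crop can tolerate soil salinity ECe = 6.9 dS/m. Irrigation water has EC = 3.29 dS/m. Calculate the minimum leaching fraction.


LR = ECiw / (5*ECe - ECiw)
LR = 3.29 / (5*6.9 - 3.29)
LR = 3.29 / 31.2100

0.1054


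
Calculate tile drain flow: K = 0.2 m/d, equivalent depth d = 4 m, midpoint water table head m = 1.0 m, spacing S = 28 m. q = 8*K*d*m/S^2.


q = 8*K*d*m/S^2
q = 8*0.2*4*1.0/28^2
q = 6.4000 / 784

0.0082 m/d


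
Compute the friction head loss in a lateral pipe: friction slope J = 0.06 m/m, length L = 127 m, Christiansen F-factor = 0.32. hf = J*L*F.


hf = J * L * F = 0.06 * 127 * 0.32 = 2.4384 m

2.4384 m


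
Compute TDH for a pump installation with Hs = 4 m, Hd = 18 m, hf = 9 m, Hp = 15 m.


TDH = Hs + Hd + hf + Hp = 4 + 18 + 9 + 15 = 46

46 m


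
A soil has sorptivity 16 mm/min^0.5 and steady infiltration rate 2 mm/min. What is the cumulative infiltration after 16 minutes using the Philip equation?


F = S*sqrt(t) + A*t
F = 16*sqrt(16) + 2*16
F = 16*4.000000 + 32

96.0000 mm


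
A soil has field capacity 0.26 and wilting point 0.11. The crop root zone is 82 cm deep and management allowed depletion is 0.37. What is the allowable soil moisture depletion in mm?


SMD = (FC - PWP) * d * MAD * 10
SMD = (0.26 - 0.11) * 82 * 0.37 * 10
SMD = 0.1500 * 82 * 0.37 * 10

45.5100 mm


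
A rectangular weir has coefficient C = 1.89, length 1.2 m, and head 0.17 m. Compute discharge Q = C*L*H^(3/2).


Q = C * L * H^(3/2) = 1.89 * 1.2 * 0.17^1.5 = 1.89 * 1.2 * 0.070093

0.1590 m^3/s


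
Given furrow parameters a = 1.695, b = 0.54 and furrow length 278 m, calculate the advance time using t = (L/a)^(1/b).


t = (L/a)^(1/b)
t = (278/1.695)^(1/0.54)
t = 164.011799^(1/0.54)

12636.3178 min


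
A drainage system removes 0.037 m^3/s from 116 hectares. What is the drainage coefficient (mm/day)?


DC = Q * 86400 / (A * 10000) * 1000
DC = 0.037 * 86400 / (116 * 10000) * 1000
DC = 3196800.0000 / 1160000

2.7559 mm/day


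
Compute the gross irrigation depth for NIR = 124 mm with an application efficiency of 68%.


Ea = 68% = 0.68
GID = NIR / Ea = 124 / 0.68 = 182.3529 mm

182.3529 mm


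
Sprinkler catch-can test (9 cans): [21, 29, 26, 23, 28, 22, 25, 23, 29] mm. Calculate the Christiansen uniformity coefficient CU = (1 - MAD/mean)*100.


mean = 25.111111 mm
MAD = 2.567901 mm
CU = (1 - 2.567901/25.111111)*100

89.7738 %


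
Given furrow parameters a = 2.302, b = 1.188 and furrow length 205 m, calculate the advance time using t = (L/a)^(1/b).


t = (L/a)^(1/b)
t = (205/2.302)^(1/1.188)
t = 89.052997^(1/1.188)

43.7641 min


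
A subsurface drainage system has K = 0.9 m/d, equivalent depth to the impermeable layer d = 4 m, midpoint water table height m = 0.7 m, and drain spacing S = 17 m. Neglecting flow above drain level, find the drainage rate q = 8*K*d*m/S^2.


q = 8*K*d*m/S^2
q = 8*0.9*4*0.7/17^2
q = 20.1600 / 289

0.0698 m/d


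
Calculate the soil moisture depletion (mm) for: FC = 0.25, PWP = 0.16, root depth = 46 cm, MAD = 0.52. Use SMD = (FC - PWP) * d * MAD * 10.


SMD = (FC - PWP) * d * MAD * 10
SMD = (0.25 - 0.16) * 46 * 0.52 * 10
SMD = 0.0900 * 46 * 0.52 * 10

21.5280 mm


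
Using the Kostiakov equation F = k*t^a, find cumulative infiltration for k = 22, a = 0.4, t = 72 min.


F = k * t^a = 22 * 72^0.4
F = 22 * 5.532647

121.7182 mm


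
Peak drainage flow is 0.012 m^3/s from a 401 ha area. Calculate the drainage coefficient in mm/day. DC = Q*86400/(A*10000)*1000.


DC = Q * 86400 / (A * 10000) * 1000
DC = 0.012 * 86400 / (401 * 10000) * 1000
DC = 1036800.0000 / 4010000

0.2586 mm/day


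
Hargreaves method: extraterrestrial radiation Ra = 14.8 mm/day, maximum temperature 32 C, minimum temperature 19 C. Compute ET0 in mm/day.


Tmean = (Tmax + Tmin)/2 = (32 + 19)/2 = 25.5
ET0 = 0.0023 * 14.8 * (25.5 + 17.8) * sqrt(32 - 19)
ET0 = 0.0023 * 14.8 * 43.3 * 3.605551

5.3143 mm/day


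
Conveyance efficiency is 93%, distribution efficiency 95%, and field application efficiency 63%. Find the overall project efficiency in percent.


Ec = 0.93, Eb = 0.95, Ea = 0.63
E = 0.93 * 0.95 * 0.63 * 100 = 55.6605%

55.6605 %


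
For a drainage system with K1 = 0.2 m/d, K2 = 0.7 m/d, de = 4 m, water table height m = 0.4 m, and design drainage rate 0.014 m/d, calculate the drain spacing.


S^2 = 8*K2*de*m/q + 4*K1*m^2/q
S^2 = 8*0.7*4*0.4/0.014 + 4*0.2*0.4^2/0.014
S = sqrt(649.1429)

25.4783 m


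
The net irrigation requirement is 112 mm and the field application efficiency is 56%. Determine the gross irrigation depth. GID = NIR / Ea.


Ea = 56% = 0.56
GID = NIR / Ea = 112 / 0.56 = 200.0000 mm

200.0000 mm


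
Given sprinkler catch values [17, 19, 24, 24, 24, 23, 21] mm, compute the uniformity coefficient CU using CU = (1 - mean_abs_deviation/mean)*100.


mean = 21.714286 mm
MAD = 2.326531 mm
CU = (1 - 2.326531/21.714286)*100

89.2857 %


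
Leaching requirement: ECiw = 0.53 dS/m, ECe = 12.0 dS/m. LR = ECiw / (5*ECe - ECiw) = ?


LR = ECiw / (5*ECe - ECiw)
LR = 0.53 / (5*12.0 - 0.53)
LR = 0.53 / 59.4700

0.0089


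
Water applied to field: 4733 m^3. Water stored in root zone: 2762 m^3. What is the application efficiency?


Ea = V_root / V_field * 100 = 2762 / 4733 * 100 = 58.3562%

58.3562 %


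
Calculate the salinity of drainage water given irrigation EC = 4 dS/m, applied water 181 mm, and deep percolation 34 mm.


EC_dw = EC_iw * D_iw / D_dw
EC_dw = 4 * 181 / 34
EC_dw = 724 / 34

21.2941 dS/m


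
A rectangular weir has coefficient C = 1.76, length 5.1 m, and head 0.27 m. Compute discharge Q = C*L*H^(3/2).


Q = C * L * H^(3/2) = 1.76 * 5.1 * 0.27^1.5 = 1.76 * 5.1 * 0.140296

1.2593 m^3/s


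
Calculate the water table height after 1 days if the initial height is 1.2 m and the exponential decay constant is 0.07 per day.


m = m0 * exp(-k*t)
m = 1.2 * exp(-0.07 * 1)
m = 1.2 * exp(-0.0700)

1.1189 m


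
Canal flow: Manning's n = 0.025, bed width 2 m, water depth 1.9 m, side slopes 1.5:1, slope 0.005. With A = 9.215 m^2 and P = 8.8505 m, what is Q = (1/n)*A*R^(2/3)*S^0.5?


R = A/P = 9.215/8.8505 = 1.041184
Q = (1/0.025) * 9.215 * 1.041184^(2/3) * 0.005^0.5

26.7747 m^3/s


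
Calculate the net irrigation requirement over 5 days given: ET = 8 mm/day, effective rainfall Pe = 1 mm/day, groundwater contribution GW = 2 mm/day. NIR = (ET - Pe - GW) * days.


Daily deficit = ET - Pe - GW = 8 - 1 - 2 = 5 mm/day
NIR = 5 * 5 = 25 mm

25.0000 mm


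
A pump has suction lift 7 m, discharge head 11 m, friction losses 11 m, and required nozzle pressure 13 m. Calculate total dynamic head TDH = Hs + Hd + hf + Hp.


TDH = Hs + Hd + hf + Hp = 7 + 11 + 11 + 13 = 42

42 m


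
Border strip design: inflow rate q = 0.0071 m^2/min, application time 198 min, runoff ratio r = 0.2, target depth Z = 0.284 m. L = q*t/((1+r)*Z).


L = q*t/((1+r)*Z)
L = 0.0071*198/((1+0.2)*0.284)
L = 1.4058/0.3408

4.1250 m


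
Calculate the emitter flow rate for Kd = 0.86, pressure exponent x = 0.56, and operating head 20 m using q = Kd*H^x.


q = Kd * H^x = 0.86 * 20^0.56 = 0.86 * 5.352748

4.6034 L/h


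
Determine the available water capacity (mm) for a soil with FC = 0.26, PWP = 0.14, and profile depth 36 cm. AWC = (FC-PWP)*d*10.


AWC = (FC - PWP) * d * 10
AWC = (0.26 - 0.14) * 36 * 10
AWC = 0.1200 * 36 * 10

43.2000 mm


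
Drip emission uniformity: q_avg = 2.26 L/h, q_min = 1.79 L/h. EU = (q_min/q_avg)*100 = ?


EU = (q_min/q_avg)*100 = (1.79/2.26)*100 = 79.2035%

79.2035 %


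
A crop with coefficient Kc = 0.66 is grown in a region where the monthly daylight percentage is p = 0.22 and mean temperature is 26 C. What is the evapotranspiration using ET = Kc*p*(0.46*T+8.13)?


ET = Kc * p * (0.46*T + 8.13)
ET = 0.66 * 0.22 * (0.46*26 + 8.13)
ET = 0.66 * 0.22 * 20.0900

2.9171 mm/day


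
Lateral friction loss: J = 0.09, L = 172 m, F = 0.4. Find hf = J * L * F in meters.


hf = J * L * F = 0.09 * 172 * 0.4 = 6.1920 m

6.1920 m


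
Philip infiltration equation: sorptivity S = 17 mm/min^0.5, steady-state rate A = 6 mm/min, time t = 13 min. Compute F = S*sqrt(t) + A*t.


F = S*sqrt(t) + A*t
F = 17*sqrt(13) + 6*13
F = 17*3.605551 + 78

139.2944 mm


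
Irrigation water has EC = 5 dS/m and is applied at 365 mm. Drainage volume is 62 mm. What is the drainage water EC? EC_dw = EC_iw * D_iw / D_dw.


EC_dw = EC_iw * D_iw / D_dw
EC_dw = 5 * 365 / 62
EC_dw = 1825 / 62

29.4355 dS/m


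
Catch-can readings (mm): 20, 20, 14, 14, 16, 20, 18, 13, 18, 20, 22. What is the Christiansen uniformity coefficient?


mean = 17.727273 mm
MAD = 2.528926 mm
CU = (1 - 2.528926/17.727273)*100

85.7343 %


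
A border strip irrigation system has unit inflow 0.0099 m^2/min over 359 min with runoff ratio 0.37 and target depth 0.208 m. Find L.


L = q*t/((1+r)*Z)
L = 0.0099*359/((1+0.37)*0.208)
L = 3.5541/0.28496

12.4723 m


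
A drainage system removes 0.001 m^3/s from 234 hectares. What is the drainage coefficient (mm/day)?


DC = Q * 86400 / (A * 10000) * 1000
DC = 0.001 * 86400 / (234 * 10000) * 1000
DC = 86400.0000 / 2340000

0.0369 mm/day


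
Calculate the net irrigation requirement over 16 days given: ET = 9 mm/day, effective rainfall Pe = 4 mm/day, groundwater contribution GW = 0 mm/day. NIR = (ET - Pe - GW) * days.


Daily deficit = ET - Pe - GW = 9 - 4 - 0 = 5 mm/day
NIR = 5 * 16 = 80 mm

80.0000 mm


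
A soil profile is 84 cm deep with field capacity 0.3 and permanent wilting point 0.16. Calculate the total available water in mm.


AWC = (FC - PWP) * d * 10
AWC = (0.3 - 0.16) * 84 * 10
AWC = 0.1400 * 84 * 10

117.6000 mm


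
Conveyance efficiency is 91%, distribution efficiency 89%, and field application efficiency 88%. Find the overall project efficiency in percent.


Ec = 0.91, Eb = 0.89, Ea = 0.88
E = 0.91 * 0.89 * 0.88 * 100 = 71.2712%

71.2712 %


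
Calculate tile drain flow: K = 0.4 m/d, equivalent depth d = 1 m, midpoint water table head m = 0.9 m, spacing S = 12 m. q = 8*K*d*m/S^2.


q = 8*K*d*m/S^2
q = 8*0.4*1*0.9/12^2
q = 2.8800 / 144

0.0200 m/d


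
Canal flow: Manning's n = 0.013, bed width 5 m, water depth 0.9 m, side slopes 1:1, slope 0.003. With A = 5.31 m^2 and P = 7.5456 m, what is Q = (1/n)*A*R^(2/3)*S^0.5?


R = A/P = 5.31/7.5456 = 0.703721
Q = (1/0.013) * 5.31 * 0.703721^(2/3) * 0.003^0.5

17.7002 m^3/s


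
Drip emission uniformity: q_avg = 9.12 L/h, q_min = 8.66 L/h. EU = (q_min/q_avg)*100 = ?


EU = (q_min/q_avg)*100 = (8.66/9.12)*100 = 94.9561%

94.9561 %


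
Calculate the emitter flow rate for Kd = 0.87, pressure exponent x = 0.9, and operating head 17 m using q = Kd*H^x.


q = Kd * H^x = 0.87 * 17^0.9 = 0.87 * 12.805721

11.1410 L/h


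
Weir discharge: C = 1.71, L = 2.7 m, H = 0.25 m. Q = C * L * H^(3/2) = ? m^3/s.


Q = C * L * H^(3/2) = 1.71 * 2.7 * 0.25^1.5 = 1.71 * 2.7 * 0.125000

0.5771 m^3/s


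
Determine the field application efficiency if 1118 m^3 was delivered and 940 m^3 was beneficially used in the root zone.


Ea = V_root / V_field * 100 = 940 / 1118 * 100 = 84.0787%

84.0787 %


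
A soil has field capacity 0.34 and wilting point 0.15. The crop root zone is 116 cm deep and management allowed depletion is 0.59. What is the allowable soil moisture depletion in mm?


SMD = (FC - PWP) * d * MAD * 10
SMD = (0.34 - 0.15) * 116 * 0.59 * 10
SMD = 0.1900 * 116 * 0.59 * 10

130.0360 mm


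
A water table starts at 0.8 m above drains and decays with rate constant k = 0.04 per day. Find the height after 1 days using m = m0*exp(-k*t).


m = m0 * exp(-k*t)
m = 0.8 * exp(-0.04 * 1)
m = 0.8 * exp(-0.0400)

0.7686 m


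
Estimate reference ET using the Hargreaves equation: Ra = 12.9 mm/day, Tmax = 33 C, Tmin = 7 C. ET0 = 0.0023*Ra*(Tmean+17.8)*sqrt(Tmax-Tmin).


Tmean = (Tmax + Tmin)/2 = (33 + 7)/2 = 20.0
ET0 = 0.0023 * 12.9 * (20.0 + 17.8) * sqrt(33 - 7)
ET0 = 0.0023 * 12.9 * 37.8 * 5.099020

5.7187 mm/day


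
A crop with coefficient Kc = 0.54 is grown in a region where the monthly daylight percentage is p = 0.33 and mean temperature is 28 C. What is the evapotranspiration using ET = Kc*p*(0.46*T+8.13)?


ET = Kc * p * (0.46*T + 8.13)
ET = 0.54 * 0.33 * (0.46*28 + 8.13)
ET = 0.54 * 0.33 * 21.0100

3.7440 mm/day


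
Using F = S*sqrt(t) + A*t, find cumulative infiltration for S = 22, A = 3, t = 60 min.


F = S*sqrt(t) + A*t
F = 22*sqrt(60) + 3*60
F = 22*7.745967 + 180

350.4113 mm


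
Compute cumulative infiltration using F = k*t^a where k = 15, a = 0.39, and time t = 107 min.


F = k * t^a = 15 * 107^0.39
F = 15 * 6.186709

92.8006 mm


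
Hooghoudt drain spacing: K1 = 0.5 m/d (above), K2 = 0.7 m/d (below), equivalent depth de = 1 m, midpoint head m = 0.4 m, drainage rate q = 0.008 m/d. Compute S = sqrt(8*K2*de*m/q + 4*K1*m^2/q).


S^2 = 8*K2*de*m/q + 4*K1*m^2/q
S^2 = 8*0.7*1*0.4/0.008 + 4*0.5*0.4^2/0.008
S = sqrt(320.0000)

17.8885 m


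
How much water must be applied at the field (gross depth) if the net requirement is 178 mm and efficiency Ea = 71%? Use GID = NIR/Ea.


Ea = 71% = 0.71
GID = NIR / Ea = 178 / 0.71 = 250.7042 mm

250.7042 mm


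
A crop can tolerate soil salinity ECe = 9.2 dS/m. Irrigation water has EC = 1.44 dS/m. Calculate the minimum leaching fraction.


LR = ECiw / (5*ECe - ECiw)
LR = 1.44 / (5*9.2 - 1.44)
LR = 1.44 / 44.5600

0.0323


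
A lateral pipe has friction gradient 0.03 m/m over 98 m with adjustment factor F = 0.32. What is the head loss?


hf = J * L * F = 0.03 * 98 * 0.32 = 0.9408 m

0.9408 m


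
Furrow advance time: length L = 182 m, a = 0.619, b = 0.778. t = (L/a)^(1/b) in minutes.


t = (L/a)^(1/b)
t = (182/0.619)^(1/0.778)
t = 294.022617^(1/0.778)

1488.4213 min


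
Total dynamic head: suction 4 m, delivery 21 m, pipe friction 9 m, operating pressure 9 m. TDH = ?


TDH = Hs + Hd + hf + Hp = 4 + 21 + 9 + 9 = 43

43 m


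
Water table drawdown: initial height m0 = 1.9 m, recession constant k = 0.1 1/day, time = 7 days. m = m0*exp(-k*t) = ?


m = m0 * exp(-k*t)
m = 1.9 * exp(-0.1 * 7)
m = 1.9 * exp(-0.7000)

0.9435 m


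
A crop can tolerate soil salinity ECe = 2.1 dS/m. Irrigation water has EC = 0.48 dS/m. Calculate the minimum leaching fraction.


LR = ECiw / (5*ECe - ECiw)
LR = 0.48 / (5*2.1 - 0.48)
LR = 0.48 / 10.0200

0.0479


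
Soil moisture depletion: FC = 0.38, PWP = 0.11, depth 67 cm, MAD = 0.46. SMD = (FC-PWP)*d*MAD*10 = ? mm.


SMD = (FC - PWP) * d * MAD * 10
SMD = (0.38 - 0.11) * 67 * 0.46 * 10
SMD = 0.2700 * 67 * 0.46 * 10

83.2140 mm


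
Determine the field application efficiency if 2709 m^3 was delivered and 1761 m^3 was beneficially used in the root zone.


Ea = V_root / V_field * 100 = 1761 / 2709 * 100 = 65.0055%

65.0055 %


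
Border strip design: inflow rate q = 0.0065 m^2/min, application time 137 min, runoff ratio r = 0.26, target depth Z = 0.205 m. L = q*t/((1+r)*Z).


L = q*t/((1+r)*Z)
L = 0.0065*137/((1+0.26)*0.205)
L = 0.8905/0.2583

3.4475 m


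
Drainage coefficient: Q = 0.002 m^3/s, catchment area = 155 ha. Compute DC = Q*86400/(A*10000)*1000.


DC = Q * 86400 / (A * 10000) * 1000
DC = 0.002 * 86400 / (155 * 10000) * 1000
DC = 172800.0000 / 1550000

0.1115 mm/day


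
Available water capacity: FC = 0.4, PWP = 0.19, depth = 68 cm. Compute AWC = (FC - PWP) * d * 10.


AWC = (FC - PWP) * d * 10
AWC = (0.4 - 0.19) * 68 * 10
AWC = 0.2100 * 68 * 10

142.8000 mm


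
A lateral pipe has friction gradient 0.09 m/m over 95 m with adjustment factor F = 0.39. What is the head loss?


hf = J * L * F = 0.09 * 95 * 0.39 = 3.3345 m

3.3345 m


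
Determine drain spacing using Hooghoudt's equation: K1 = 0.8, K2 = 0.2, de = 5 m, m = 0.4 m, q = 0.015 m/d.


S^2 = 8*K2*de*m/q + 4*K1*m^2/q
S^2 = 8*0.2*5*0.4/0.015 + 4*0.8*0.4^2/0.015
S = sqrt(247.4667)

15.7311 m


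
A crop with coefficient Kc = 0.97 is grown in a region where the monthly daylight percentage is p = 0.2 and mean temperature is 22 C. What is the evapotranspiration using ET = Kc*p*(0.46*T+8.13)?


ET = Kc * p * (0.46*T + 8.13)
ET = 0.97 * 0.2 * (0.46*22 + 8.13)
ET = 0.97 * 0.2 * 18.2500

3.5405 mm/day


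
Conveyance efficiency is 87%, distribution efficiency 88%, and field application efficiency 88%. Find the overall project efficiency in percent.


Ec = 0.87, Eb = 0.88, Ea = 0.88
E = 0.87 * 0.88 * 0.88 * 100 = 67.3728%

67.3728 %


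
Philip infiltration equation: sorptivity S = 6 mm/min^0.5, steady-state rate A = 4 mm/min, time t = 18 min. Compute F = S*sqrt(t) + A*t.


F = S*sqrt(t) + A*t
F = 6*sqrt(18) + 4*18
F = 6*4.242641 + 72

97.4558 mm


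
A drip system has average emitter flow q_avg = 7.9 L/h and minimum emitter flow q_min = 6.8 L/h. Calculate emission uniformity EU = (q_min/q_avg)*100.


EU = (q_min/q_avg)*100 = (6.8/7.9)*100 = 86.0759%

86.0759 %


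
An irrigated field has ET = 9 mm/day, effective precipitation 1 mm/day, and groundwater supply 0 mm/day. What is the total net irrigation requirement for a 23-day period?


Daily deficit = ET - Pe - GW = 9 - 1 - 0 = 8 mm/day
NIR = 8 * 23 = 184 mm

184.0000 mm


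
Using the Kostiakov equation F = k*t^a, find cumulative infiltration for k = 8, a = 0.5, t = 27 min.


F = k * t^a = 8 * 27^0.5
F = 8 * 5.196152

41.5692 mm


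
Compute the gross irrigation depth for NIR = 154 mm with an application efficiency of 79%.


Ea = 79% = 0.79
GID = NIR / Ea = 154 / 0.79 = 194.9367 mm

194.9367 mm


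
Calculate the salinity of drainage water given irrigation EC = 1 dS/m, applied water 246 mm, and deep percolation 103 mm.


EC_dw = EC_iw * D_iw / D_dw
EC_dw = 1 * 246 / 103
EC_dw = 246 / 103

2.3883 dS/m


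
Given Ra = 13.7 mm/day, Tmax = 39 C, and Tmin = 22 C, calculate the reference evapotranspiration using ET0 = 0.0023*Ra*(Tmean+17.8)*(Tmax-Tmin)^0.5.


Tmean = (Tmax + Tmin)/2 = (39 + 22)/2 = 30.5
ET0 = 0.0023 * 13.7 * (30.5 + 17.8) * sqrt(39 - 22)
ET0 = 0.0023 * 13.7 * 48.3 * 4.123106

6.2751 mm/day


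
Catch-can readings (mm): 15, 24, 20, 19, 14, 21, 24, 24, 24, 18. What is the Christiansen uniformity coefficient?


mean = 20.300000 mm
MAD = 3.100000 mm
CU = (1 - 3.100000/20.300000)*100

84.7291 %


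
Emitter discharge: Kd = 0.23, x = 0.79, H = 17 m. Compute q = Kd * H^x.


q = Kd * H^x = 0.23 * 17^0.79 = 0.23 * 9.376800

2.1567 L/h


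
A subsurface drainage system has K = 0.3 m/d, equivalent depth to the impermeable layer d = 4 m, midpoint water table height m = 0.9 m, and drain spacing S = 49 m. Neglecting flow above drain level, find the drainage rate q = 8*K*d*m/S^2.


q = 8*K*d*m/S^2
q = 8*0.3*4*0.9/49^2
q = 8.6400 / 2401

0.0036 m/d


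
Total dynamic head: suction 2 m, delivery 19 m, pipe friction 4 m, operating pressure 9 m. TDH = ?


TDH = Hs + Hd + hf + Hp = 2 + 19 + 4 + 9 = 34

34 m


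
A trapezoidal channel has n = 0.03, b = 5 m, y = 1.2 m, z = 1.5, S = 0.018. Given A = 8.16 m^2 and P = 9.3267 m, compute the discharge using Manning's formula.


R = A/P = 8.16/9.3267 = 0.874908
Q = (1/0.03) * 8.16 * 0.874908^(2/3) * 0.018^0.5

33.3821 m^3/s


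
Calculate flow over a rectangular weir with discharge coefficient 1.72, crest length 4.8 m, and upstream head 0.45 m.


Q = C * L * H^(3/2) = 1.72 * 4.8 * 0.45^1.5 = 1.72 * 4.8 * 0.301869

2.4922 m^3/s


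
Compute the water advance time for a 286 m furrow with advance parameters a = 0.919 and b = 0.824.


t = (L/a)^(1/b)
t = (286/0.919)^(1/0.824)
t = 311.207835^(1/0.824)

1060.5881 min


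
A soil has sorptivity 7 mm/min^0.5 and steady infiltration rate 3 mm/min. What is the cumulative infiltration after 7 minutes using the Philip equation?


F = S*sqrt(t) + A*t
F = 7*sqrt(7) + 3*7
F = 7*2.645751 + 21

39.5203 mm


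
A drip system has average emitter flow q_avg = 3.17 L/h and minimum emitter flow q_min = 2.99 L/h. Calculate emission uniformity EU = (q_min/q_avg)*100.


EU = (q_min/q_avg)*100 = (2.99/3.17)*100 = 94.3218%

94.3218 %


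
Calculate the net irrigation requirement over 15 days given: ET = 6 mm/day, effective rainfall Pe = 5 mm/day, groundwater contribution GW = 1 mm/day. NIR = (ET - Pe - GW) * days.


Daily deficit = ET - Pe - GW = 6 - 5 - 1 = 0 mm/day
NIR = 0 * 15 = 0 mm

0 mm


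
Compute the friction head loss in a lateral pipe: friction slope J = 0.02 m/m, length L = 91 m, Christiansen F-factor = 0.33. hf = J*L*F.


hf = J * L * F = 0.02 * 91 * 0.33 = 0.6006 m

0.6006 m


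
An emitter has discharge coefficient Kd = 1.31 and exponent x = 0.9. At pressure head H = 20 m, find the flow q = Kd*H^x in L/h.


q = Kd * H^x = 1.31 * 20^0.9 = 1.31 * 14.822689

19.4177 L/h


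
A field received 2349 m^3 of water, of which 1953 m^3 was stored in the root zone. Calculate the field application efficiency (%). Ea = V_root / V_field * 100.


Ea = V_root / V_field * 100 = 1953 / 2349 * 100 = 83.1418%

83.1418 %


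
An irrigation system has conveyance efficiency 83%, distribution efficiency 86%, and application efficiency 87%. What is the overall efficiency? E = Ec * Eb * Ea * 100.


Ec = 0.83, Eb = 0.86, Ea = 0.87
E = 0.83 * 0.86 * 0.87 * 100 = 62.1006%

62.1006 %


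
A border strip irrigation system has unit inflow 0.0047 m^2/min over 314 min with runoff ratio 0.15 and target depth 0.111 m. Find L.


L = q*t/((1+r)*Z)
L = 0.0047*314/((1+0.15)*0.111)
L = 1.4758/0.12765

11.5613 m


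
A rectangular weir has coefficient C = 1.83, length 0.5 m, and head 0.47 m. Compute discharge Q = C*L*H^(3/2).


Q = C * L * H^(3/2) = 1.83 * 0.5 * 0.47^1.5 = 1.83 * 0.5 * 0.322216

0.2948 m^3/s


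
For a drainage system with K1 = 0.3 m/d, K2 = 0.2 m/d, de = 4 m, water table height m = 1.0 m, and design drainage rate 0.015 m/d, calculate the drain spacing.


S^2 = 8*K2*de*m/q + 4*K1*m^2/q
S^2 = 8*0.2*4*1.0/0.015 + 4*0.3*1.0^2/0.015
S = sqrt(506.6667)

22.5093 m


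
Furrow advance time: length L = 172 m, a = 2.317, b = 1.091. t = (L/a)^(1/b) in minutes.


t = (L/a)^(1/b)
t = (172/2.317)^(1/1.091)
t = 74.233923^(1/1.091)

51.8294 min


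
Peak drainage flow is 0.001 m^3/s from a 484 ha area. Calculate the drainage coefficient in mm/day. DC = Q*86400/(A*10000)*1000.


DC = Q * 86400 / (A * 10000) * 1000
DC = 0.001 * 86400 / (484 * 10000) * 1000
DC = 86400.0000 / 4840000

0.0179 mm/day


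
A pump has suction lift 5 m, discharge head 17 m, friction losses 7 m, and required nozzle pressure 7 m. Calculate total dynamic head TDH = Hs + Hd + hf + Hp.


TDH = Hs + Hd + hf + Hp = 5 + 17 + 7 + 7 = 36

36 m


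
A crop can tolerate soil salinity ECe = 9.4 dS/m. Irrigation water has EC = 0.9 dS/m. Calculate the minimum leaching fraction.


LR = ECiw / (5*ECe - ECiw)
LR = 0.9 / (5*9.4 - 0.9)
LR = 0.9 / 46.1000

0.0195


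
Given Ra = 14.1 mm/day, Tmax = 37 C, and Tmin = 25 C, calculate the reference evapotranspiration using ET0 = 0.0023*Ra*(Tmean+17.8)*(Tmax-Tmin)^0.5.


Tmean = (Tmax + Tmin)/2 = (37 + 25)/2 = 31.0
ET0 = 0.0023 * 14.1 * (31.0 + 17.8) * sqrt(37 - 25)
ET0 = 0.0023 * 14.1 * 48.8 * 3.464102

5.4822 mm/day


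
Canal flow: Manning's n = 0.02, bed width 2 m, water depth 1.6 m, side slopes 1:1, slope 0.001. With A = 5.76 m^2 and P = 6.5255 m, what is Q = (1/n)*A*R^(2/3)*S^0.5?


R = A/P = 5.76/6.5255 = 0.882691
Q = (1/0.02) * 5.76 * 0.882691^(2/3) * 0.001^0.5

8.3804 m^3/s


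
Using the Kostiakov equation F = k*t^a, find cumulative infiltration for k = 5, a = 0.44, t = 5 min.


F = k * t^a = 5 * 5^0.44
F = 5 * 2.030237

10.1512 mm


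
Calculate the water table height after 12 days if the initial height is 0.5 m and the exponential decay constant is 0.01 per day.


m = m0 * exp(-k*t)
m = 0.5 * exp(-0.01 * 12)
m = 0.5 * exp(-0.1200)

0.4435 m


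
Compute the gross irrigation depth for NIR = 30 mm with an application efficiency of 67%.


Ea = 67% = 0.67
GID = NIR / Ea = 30 / 0.67 = 44.7761 mm

44.7761 mm


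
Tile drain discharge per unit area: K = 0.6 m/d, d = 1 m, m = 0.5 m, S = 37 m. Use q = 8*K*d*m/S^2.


q = 8*K*d*m/S^2
q = 8*0.6*1*0.5/37^2
q = 2.4000 / 1369

0.0018 m/d


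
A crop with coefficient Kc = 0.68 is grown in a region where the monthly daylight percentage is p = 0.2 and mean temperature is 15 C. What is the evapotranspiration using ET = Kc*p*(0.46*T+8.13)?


ET = Kc * p * (0.46*T + 8.13)
ET = 0.68 * 0.2 * (0.46*15 + 8.13)
ET = 0.68 * 0.2 * 15.0300

2.0441 mm/day


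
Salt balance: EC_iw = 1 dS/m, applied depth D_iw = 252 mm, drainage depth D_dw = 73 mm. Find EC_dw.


EC_dw = EC_iw * D_iw / D_dw
EC_dw = 1 * 252 / 73
EC_dw = 252 / 73

3.4521 dS/m


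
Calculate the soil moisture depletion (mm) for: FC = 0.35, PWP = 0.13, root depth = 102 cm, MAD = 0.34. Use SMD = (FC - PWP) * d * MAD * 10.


SMD = (FC - PWP) * d * MAD * 10
SMD = (0.35 - 0.13) * 102 * 0.34 * 10
SMD = 0.2200 * 102 * 0.34 * 10

76.2960 mm


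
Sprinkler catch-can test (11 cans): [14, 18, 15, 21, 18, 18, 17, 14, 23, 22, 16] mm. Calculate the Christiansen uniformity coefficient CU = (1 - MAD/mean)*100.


mean = 17.818182 mm
MAD = 2.380165 mm
CU = (1 - 2.380165/17.818182)*100

86.6419 %


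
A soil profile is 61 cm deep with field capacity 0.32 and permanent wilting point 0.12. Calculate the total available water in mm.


AWC = (FC - PWP) * d * 10
AWC = (0.32 - 0.12) * 61 * 10
AWC = 0.2000 * 61 * 10

122.0000 mm
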